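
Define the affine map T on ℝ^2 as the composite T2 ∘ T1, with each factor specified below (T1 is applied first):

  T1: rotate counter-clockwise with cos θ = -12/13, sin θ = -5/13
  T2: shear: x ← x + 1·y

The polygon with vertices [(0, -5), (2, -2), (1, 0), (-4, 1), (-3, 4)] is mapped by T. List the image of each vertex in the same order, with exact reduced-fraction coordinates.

T1 rotate counter-clockwise with cos θ = -12/13, sin θ = -5/13: (0, -5) → (-25/13, 60/13); (2, -2) → (-34/13, 14/13); (1, 0) → (-12/13, -5/13); (-4, 1) → (53/13, 8/13); (-3, 4) → (56/13, -33/13)
T2 shear: x ← x + 1·y: (-25/13, 60/13) → (35/13, 60/13); (-34/13, 14/13) → (-20/13, 14/13); (-12/13, -5/13) → (-17/13, -5/13); (53/13, 8/13) → (61/13, 8/13); (56/13, -33/13) → (23/13, -33/13)

image vertices: (35/13, 60/13), (-20/13, 14/13), (-17/13, -5/13), (61/13, 8/13), (23/13, -33/13)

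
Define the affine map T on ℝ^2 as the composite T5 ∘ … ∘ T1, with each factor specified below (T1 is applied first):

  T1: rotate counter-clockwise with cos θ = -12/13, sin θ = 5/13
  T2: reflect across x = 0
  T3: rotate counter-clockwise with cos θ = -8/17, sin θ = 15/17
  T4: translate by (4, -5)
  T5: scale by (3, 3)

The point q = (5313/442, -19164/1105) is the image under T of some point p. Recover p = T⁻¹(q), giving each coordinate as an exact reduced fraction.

p = (-1/2, -3/5)

T1 = [-12/13 -5/13 0; 5/13 -12/13 0; 0 0 1]
T2·T1 = [12/13 5/13 0; 5/13 -12/13 0; 0 0 1]
T3·…·T1 = [-171/221 140/221 0; 140/221 171/221 0; 0 0 1]
T4·…·T1 = [-171/221 140/221 4; 140/221 171/221 -5; 0 0 1]
T5·…·T1 = [-513/221 420/221 12; 420/221 513/221 -15; 0 0 1]
det M = -9; M⁻¹ = [-57/221 140/663 1384/221; 140/663 57/221 295/221; 0 0 1]
M⁻¹ · (5313/442, -19164/1105)ᵀ = (-1/2, -3/5)ᵀ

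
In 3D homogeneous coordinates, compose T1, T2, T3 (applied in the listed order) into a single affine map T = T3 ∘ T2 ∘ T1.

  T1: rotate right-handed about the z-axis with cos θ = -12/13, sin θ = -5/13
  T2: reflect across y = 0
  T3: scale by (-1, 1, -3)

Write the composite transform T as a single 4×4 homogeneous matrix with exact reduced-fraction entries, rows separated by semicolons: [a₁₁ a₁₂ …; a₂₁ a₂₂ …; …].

T = [12/13 -5/13 0 0; 5/13 12/13 0 0; 0 0 -3 0; 0 0 0 1]

T1 = [-12/13 5/13 0 0; -5/13 -12/13 0 0; 0 0 1 0; 0 0 0 1]
T2·T1 = [-12/13 5/13 0 0; 5/13 12/13 0 0; 0 0 1 0; 0 0 0 1]
T3·…·T1 = [12/13 -5/13 0 0; 5/13 12/13 0 0; 0 0 -3 0; 0 0 0 1]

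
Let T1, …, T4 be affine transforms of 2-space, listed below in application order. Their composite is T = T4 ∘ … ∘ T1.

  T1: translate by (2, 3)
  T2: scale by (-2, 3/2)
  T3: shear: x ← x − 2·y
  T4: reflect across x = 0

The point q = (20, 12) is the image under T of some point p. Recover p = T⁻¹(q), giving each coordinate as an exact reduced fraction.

p = (-4, 5)

T1 = [1 0 2; 0 1 3; 0 0 1]
T2·T1 = [-2 0 -4; 0 3/2 9/2; 0 0 1]
T3·…·T1 = [-2 -3 -13; 0 3/2 9/2; 0 0 1]
T4·…·T1 = [2 3 13; 0 3/2 9/2; 0 0 1]
det M = 3; M⁻¹ = [1/2 -1 -2; 0 2/3 -3; 0 0 1]
M⁻¹ · (20, 12)ᵀ = (-4, 5)ᵀ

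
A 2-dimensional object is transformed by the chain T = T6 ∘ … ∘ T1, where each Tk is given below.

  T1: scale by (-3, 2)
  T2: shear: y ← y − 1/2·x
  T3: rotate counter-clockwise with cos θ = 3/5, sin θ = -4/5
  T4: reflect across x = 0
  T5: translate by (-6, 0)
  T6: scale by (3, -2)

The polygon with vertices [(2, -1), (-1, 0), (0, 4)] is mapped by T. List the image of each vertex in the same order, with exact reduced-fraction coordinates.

image vertices: (-48/5, -54/5), (-99/5, 33/5), (-186/5, -48/5)

T1 scale by (-3, 2): (2, -1) → (-6, -2); (-1, 0) → (3, 0); (0, 4) → (0, 8)
T2 shear: y ← y − 1/2·x: (-6, -2) → (-6, 1); (3, 0) → (3, -3/2); (0, 8) → (0, 8)
T3 rotate counter-clockwise with cos θ = 3/5, sin θ = -4/5: (-6, 1) → (-14/5, 27/5); (3, -3/2) → (3/5, -33/10); (0, 8) → (32/5, 24/5)
T4 reflect across x = 0: (-14/5, 27/5) → (14/5, 27/5); (3/5, -33/10) → (-3/5, -33/10); (32/5, 24/5) → (-32/5, 24/5)
T5 translate by (-6, 0): (14/5, 27/5) → (-16/5, 27/5); (-3/5, -33/10) → (-33/5, -33/10); (-32/5, 24/5) → (-62/5, 24/5)
T6 scale by (3, -2): (-16/5, 27/5) → (-48/5, -54/5); (-33/5, -33/10) → (-99/5, 33/5); (-62/5, 24/5) → (-186/5, -48/5)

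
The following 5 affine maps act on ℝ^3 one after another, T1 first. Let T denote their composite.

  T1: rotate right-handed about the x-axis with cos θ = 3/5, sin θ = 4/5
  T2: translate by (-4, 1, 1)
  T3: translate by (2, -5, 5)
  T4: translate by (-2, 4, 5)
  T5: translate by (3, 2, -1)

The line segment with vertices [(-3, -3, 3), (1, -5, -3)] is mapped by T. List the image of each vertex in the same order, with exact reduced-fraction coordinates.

T1 rotate right-handed about the x-axis with cos θ = 3/5, sin θ = 4/5: (-3, -3, 3) → (-3, -21/5, -3/5); (1, -5, -3) → (1, -3/5, -29/5)
T2 translate by (-4, 1, 1): (-3, -21/5, -3/5) → (-7, -16/5, 2/5); (1, -3/5, -29/5) → (-3, 2/5, -24/5)
T3 translate by (2, -5, 5): (-7, -16/5, 2/5) → (-5, -41/5, 27/5); (-3, 2/5, -24/5) → (-1, -23/5, 1/5)
T4 translate by (-2, 4, 5): (-5, -41/5, 27/5) → (-7, -21/5, 52/5); (-1, -23/5, 1/5) → (-3, -3/5, 26/5)
T5 translate by (3, 2, -1): (-7, -21/5, 52/5) → (-4, -11/5, 47/5); (-3, -3/5, 26/5) → (0, 7/5, 21/5)

image vertices: (-4, -11/5, 47/5), (0, 7/5, 21/5)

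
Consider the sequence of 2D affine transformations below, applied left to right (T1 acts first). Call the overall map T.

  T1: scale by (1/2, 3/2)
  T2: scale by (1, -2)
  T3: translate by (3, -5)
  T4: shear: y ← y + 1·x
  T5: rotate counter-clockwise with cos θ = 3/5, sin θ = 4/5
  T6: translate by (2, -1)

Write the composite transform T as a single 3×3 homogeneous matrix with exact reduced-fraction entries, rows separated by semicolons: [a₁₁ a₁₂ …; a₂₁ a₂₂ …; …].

T = [-1/10 12/5 27/5; 7/10 -9/5 1/5; 0 0 1]

T1 = [1/2 0 0; 0 3/2 0; 0 0 1]
T2·T1 = [1/2 0 0; 0 -3 0; 0 0 1]
T3·…·T1 = [1/2 0 3; 0 -3 -5; 0 0 1]
T4·…·T1 = [1/2 0 3; 1/2 -3 -2; 0 0 1]
T5·…·T1 = [-1/10 12/5 17/5; 7/10 -9/5 6/5; 0 0 1]
T6·…·T1 = [-1/10 12/5 27/5; 7/10 -9/5 1/5; 0 0 1]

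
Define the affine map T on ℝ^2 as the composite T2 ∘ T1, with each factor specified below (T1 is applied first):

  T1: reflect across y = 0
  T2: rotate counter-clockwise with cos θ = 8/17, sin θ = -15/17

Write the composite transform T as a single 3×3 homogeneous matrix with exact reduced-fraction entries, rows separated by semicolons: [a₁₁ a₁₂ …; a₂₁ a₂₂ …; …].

T = [8/17 -15/17 0; -15/17 -8/17 0; 0 0 1]

T1 = [1 0 0; 0 -1 0; 0 0 1]
T2·T1 = [8/17 -15/17 0; -15/17 -8/17 0; 0 0 1]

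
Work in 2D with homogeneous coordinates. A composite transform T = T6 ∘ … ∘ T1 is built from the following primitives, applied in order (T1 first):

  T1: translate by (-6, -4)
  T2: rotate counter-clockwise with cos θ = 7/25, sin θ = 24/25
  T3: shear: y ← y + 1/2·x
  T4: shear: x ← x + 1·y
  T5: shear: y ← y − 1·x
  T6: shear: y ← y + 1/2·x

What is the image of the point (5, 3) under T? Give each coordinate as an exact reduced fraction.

T1 translate by (-6, -4): (5, 3) → (-1, -1)
T2 rotate counter-clockwise with cos θ = 7/25, sin θ = 24/25: (-1, -1) → (17/25, -31/25)
T3 shear: y ← y + 1/2·x: (17/25, -31/25) → (17/25, -9/10)
T4 shear: x ← x + 1·y: (17/25, -9/10) → (-11/50, -9/10)
T5 shear: y ← y − 1·x: (-11/50, -9/10) → (-11/50, -17/25)
T6 shear: y ← y + 1/2·x: (-11/50, -17/25) → (-11/50, -79/100)

T(p) = (-11/50, -79/100)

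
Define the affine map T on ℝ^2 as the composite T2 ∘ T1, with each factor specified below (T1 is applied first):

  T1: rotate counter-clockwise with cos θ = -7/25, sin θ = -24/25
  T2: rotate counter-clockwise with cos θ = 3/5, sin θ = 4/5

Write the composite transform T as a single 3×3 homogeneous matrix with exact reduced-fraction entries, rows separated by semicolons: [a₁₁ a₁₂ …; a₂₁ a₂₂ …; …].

T1 = [-7/25 24/25 0; -24/25 -7/25 0; 0 0 1]
T2·T1 = [3/5 4/5 0; -4/5 3/5 0; 0 0 1]

T = [3/5 4/5 0; -4/5 3/5 0; 0 0 1]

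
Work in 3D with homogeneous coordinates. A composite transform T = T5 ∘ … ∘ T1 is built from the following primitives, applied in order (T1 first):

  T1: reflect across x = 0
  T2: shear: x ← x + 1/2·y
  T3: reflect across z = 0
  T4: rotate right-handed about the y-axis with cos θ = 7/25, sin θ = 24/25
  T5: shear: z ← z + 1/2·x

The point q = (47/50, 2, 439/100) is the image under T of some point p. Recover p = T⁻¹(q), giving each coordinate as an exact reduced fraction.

p = (9/2, 2, -2)

T1 = [-1 0 0 0; 0 1 0 0; 0 0 1 0; 0 0 0 1]
T2·T1 = [-1 1/2 0 0; 0 1 0 0; 0 0 1 0; 0 0 0 1]
T3·…·T1 = [-1 1/2 0 0; 0 1 0 0; 0 0 -1 0; 0 0 0 1]
T4·…·T1 = [-7/25 7/50 -24/25 0; 0 1 0 0; 24/25 -12/25 -7/25 0; 0 0 0 1]
T5·…·T1 = [-7/25 7/50 -24/25 0; 0 1 0 0; 41/50 -41/100 -19/25 0; 0 0 0 1]
det M = 1; M⁻¹ = [-19/25 1/2 24/25 0; 0 1 0 0; -41/50 0 -7/25 0; 0 0 0 1]
M⁻¹ · (47/50, 2, 439/100)ᵀ = (9/2, 2, -2)ᵀ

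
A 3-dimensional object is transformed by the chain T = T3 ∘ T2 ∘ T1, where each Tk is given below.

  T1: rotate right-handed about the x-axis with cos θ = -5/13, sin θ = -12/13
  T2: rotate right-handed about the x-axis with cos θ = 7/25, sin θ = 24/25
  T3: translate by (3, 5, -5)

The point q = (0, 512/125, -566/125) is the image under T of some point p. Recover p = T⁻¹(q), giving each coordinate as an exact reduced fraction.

p = (-3, -1, -1/5)

T1 = [1 0 0 0; 0 -5/13 12/13 0; 0 -12/13 -5/13 0; 0 0 0 1]
T2·T1 = [1 0 0 0; 0 253/325 204/325 0; 0 -204/325 253/325 0; 0 0 0 1]
T3·…·T1 = [1 0 0 3; 0 253/325 204/325 5; 0 -204/325 253/325 -5; 0 0 0 1]
det M = 1; M⁻¹ = [1 0 0 -3; 0 253/325 -204/325 -457/65; 0 204/325 253/325 49/65; 0 0 0 1]
M⁻¹ · (0, 512/125, -566/125)ᵀ = (-3, -1, -1/5)ᵀ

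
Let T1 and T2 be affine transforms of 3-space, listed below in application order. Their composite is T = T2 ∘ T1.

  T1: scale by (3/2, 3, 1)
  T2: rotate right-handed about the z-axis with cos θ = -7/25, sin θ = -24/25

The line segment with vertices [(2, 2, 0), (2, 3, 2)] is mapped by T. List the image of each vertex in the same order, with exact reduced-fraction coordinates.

T1 scale by (3/2, 3, 1): (2, 2, 0) → (3, 6, 0); (2, 3, 2) → (3, 9, 2)
T2 rotate right-handed about the z-axis with cos θ = -7/25, sin θ = -24/25: (3, 6, 0) → (123/25, -114/25, 0); (3, 9, 2) → (39/5, -27/5, 2)

image vertices: (123/25, -114/25, 0), (39/5, -27/5, 2)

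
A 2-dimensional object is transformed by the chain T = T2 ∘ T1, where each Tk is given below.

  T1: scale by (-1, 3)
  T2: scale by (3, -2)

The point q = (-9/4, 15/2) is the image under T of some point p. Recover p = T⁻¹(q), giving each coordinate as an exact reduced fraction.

T1 = [-1 0 0; 0 3 0; 0 0 1]
T2·T1 = [-3 0 0; 0 -6 0; 0 0 1]
det M = 18; M⁻¹ = [-1/3 0 0; 0 -1/6 0; 0 0 1]
M⁻¹ · (-9/4, 15/2)ᵀ = (3/4, -5/4)ᵀ

p = (3/4, -5/4)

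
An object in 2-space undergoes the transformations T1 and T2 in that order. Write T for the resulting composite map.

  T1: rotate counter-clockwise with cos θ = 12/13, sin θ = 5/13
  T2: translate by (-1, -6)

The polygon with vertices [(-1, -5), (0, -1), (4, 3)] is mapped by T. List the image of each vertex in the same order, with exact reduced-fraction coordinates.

T1 rotate counter-clockwise with cos θ = 12/13, sin θ = 5/13: (-1, -5) → (1, -5); (0, -1) → (5/13, -12/13); (4, 3) → (33/13, 56/13)
T2 translate by (-1, -6): (1, -5) → (0, -11); (5/13, -12/13) → (-8/13, -90/13); (33/13, 56/13) → (20/13, -22/13)

image vertices: (0, -11), (-8/13, -90/13), (20/13, -22/13)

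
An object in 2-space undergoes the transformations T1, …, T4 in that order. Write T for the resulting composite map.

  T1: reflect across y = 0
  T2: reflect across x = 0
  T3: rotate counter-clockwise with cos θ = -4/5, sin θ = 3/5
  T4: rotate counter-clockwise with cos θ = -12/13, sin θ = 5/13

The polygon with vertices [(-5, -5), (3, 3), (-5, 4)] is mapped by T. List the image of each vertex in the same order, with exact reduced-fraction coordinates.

T1 reflect across y = 0: (-5, -5) → (-5, 5); (3, 3) → (3, -3); (-5, 4) → (-5, -4)
T2 reflect across x = 0: (-5, 5) → (5, 5); (3, -3) → (-3, -3); (-5, -4) → (5, -4)
T3 rotate counter-clockwise with cos θ = -4/5, sin θ = 3/5: (5, 5) → (-7, -1); (-3, -3) → (21/5, 3/5); (5, -4) → (-8/5, 31/5)
T4 rotate counter-clockwise with cos θ = -12/13, sin θ = 5/13: (-7, -1) → (89/13, -23/13); (21/5, 3/5) → (-267/65, 69/65); (-8/5, 31/5) → (-59/65, -412/65)

image vertices: (89/13, -23/13), (-267/65, 69/65), (-59/65, -412/65)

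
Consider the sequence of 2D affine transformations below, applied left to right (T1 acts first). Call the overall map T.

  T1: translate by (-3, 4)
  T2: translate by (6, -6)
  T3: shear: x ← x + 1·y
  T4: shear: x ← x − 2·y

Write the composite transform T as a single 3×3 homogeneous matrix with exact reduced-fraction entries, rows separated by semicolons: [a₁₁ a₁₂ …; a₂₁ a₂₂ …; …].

T = [1 -1 5; 0 1 -2; 0 0 1]

T1 = [1 0 -3; 0 1 4; 0 0 1]
T2·T1 = [1 0 3; 0 1 -2; 0 0 1]
T3·…·T1 = [1 1 1; 0 1 -2; 0 0 1]
T4·…·T1 = [1 -1 5; 0 1 -2; 0 0 1]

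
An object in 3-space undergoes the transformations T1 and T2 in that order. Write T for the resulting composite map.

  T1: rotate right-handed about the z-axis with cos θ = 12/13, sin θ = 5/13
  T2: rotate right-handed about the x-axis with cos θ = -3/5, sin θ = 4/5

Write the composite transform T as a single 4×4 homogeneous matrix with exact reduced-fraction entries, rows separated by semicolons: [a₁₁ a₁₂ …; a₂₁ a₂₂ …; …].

T = [12/13 -5/13 0 0; -3/13 -36/65 -4/5 0; 4/13 48/65 -3/5 0; 0 0 0 1]

T1 = [12/13 -5/13 0 0; 5/13 12/13 0 0; 0 0 1 0; 0 0 0 1]
T2·T1 = [12/13 -5/13 0 0; -3/13 -36/65 -4/5 0; 4/13 48/65 -3/5 0; 0 0 0 1]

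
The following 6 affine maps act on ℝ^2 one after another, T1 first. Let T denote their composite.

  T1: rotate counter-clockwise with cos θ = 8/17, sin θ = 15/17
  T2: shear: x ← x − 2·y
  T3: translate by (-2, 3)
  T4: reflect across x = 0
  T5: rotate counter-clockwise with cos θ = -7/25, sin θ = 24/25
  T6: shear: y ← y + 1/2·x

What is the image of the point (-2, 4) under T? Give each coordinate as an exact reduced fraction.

T1 rotate counter-clockwise with cos θ = 8/17, sin θ = 15/17: (-2, 4) → (-76/17, 2/17)
T2 shear: x ← x − 2·y: (-76/17, 2/17) → (-80/17, 2/17)
T3 translate by (-2, 3): (-80/17, 2/17) → (-114/17, 53/17)
T4 reflect across x = 0: (-114/17, 53/17) → (114/17, 53/17)
T5 rotate counter-clockwise with cos θ = -7/25, sin θ = 24/25: (114/17, 53/17) → (-414/85, 473/85)
T6 shear: y ← y + 1/2·x: (-414/85, 473/85) → (-414/85, 266/85)

T(p) = (-414/85, 266/85)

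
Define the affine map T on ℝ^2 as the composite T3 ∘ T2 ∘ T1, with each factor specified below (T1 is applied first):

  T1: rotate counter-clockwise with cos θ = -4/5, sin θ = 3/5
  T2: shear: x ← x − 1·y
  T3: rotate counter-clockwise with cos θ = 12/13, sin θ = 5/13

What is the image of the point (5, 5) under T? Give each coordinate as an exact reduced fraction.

T(p) = (-67/13, -42/13)

T1 rotate counter-clockwise with cos θ = -4/5, sin θ = 3/5: (5, 5) → (-7, -1)
T2 shear: x ← x − 1·y: (-7, -1) → (-6, -1)
T3 rotate counter-clockwise with cos θ = 12/13, sin θ = 5/13: (-6, -1) → (-67/13, -42/13)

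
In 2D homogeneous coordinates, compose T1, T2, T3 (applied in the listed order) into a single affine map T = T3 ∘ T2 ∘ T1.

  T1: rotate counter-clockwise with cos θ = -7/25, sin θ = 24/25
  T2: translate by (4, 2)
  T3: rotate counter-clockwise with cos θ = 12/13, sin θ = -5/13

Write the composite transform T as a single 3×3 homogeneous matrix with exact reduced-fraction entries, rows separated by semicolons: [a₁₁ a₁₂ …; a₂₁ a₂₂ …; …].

T1 = [-7/25 -24/25 0; 24/25 -7/25 0; 0 0 1]
T2·T1 = [-7/25 -24/25 4; 24/25 -7/25 2; 0 0 1]
T3·…·T1 = [36/325 -323/325 58/13; 323/325 36/325 4/13; 0 0 1]

T = [36/325 -323/325 58/13; 323/325 36/325 4/13; 0 0 1]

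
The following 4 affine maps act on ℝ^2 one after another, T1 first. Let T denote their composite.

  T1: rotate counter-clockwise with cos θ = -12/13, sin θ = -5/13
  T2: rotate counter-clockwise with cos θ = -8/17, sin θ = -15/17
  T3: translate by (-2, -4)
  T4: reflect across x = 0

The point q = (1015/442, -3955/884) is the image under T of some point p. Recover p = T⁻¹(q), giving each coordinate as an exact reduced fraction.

T1 = [-12/13 5/13 0; -5/13 -12/13 0; 0 0 1]
T2·T1 = [21/221 -220/221 0; 220/221 21/221 0; 0 0 1]
T3·…·T1 = [21/221 -220/221 -2; 220/221 21/221 -4; 0 0 1]
T4·…·T1 = [-21/221 220/221 2; 220/221 21/221 -4; 0 0 1]
det M = -1; M⁻¹ = [-21/221 220/221 922/221; 220/221 21/221 -356/221; 0 0 1]
M⁻¹ · (1015/442, -3955/884)ᵀ = (-1/2, 1/4)ᵀ

p = (-1/2, 1/4)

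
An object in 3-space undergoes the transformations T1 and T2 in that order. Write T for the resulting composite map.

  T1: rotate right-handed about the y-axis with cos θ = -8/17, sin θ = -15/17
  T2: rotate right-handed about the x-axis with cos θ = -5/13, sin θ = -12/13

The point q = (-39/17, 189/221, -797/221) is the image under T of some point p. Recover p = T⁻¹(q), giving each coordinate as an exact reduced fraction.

p = (3, 3, 1)

T1 = [-8/17 0 -15/17 0; 0 1 0 0; 15/17 0 -8/17 0; 0 0 0 1]
T2·T1 = [-8/17 0 -15/17 0; 180/221 -5/13 -96/221 0; -75/221 -12/13 40/221 0; 0 0 0 1]
det M = 1; M⁻¹ = [-8/17 180/221 -75/221 0; 0 -5/13 -12/13 0; -15/17 -96/221 40/221 0; 0 0 0 1]
M⁻¹ · (-39/17, 189/221, -797/221)ᵀ = (3, 3, 1)ᵀ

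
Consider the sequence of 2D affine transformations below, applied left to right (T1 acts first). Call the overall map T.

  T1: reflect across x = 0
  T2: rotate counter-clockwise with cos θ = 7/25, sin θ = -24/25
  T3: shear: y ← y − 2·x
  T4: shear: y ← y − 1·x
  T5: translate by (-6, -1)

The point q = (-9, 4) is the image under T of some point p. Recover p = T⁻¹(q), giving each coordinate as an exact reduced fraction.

T1 = [-1 0 0; 0 1 0; 0 0 1]
T2·T1 = [-7/25 24/25 0; 24/25 7/25 0; 0 0 1]
T3·…·T1 = [-7/25 24/25 0; 38/25 -41/25 0; 0 0 1]
T4·…·T1 = [-7/25 24/25 0; 9/5 -13/5 0; 0 0 1]
T5·…·T1 = [-7/25 24/25 -6; 9/5 -13/5 -1; 0 0 1]
det M = -1; M⁻¹ = [13/5 24/25 414/25; 9/5 7/25 277/25; 0 0 1]
M⁻¹ · (-9, 4)ᵀ = (-3, -4)ᵀ

p = (-3, -4)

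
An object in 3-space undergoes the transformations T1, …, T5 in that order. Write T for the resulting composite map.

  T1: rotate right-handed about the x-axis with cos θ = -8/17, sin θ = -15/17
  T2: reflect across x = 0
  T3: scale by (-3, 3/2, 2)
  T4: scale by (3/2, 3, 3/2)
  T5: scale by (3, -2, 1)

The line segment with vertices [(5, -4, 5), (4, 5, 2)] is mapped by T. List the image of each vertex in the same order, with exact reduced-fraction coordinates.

T1 rotate right-handed about the x-axis with cos θ = -8/17, sin θ = -15/17: (5, -4, 5) → (5, 107/17, 20/17); (4, 5, 2) → (4, -10/17, -91/17)
T2 reflect across x = 0: (5, 107/17, 20/17) → (-5, 107/17, 20/17); (4, -10/17, -91/17) → (-4, -10/17, -91/17)
T3 scale by (-3, 3/2, 2): (-5, 107/17, 20/17) → (15, 321/34, 40/17); (-4, -10/17, -91/17) → (12, -15/17, -182/17)
T4 scale by (3/2, 3, 3/2): (15, 321/34, 40/17) → (45/2, 963/34, 60/17); (12, -15/17, -182/17) → (18, -45/17, -273/17)
T5 scale by (3, -2, 1): (45/2, 963/34, 60/17) → (135/2, -963/17, 60/17); (18, -45/17, -273/17) → (54, 90/17, -273/17)

image vertices: (135/2, -963/17, 60/17), (54, 90/17, -273/17)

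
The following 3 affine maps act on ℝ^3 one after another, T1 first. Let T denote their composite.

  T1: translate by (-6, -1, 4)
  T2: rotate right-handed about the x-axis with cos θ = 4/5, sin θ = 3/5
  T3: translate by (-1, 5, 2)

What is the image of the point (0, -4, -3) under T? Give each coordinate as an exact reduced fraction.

T1 translate by (-6, -1, 4): (0, -4, -3) → (-6, -5, 1)
T2 rotate right-handed about the x-axis with cos θ = 4/5, sin θ = 3/5: (-6, -5, 1) → (-6, -23/5, -11/5)
T3 translate by (-1, 5, 2): (-6, -23/5, -11/5) → (-7, 2/5, -1/5)

T(p) = (-7, 2/5, -1/5)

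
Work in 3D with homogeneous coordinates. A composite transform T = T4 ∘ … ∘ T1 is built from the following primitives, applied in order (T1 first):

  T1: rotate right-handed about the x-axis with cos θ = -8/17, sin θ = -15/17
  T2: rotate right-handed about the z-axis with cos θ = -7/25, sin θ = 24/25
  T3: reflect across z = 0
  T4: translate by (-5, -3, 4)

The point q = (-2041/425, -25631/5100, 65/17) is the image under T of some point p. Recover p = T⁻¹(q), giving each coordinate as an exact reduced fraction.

p = (-2, -1/3, 1/4)

T1 = [1 0 0 0; 0 -8/17 15/17 0; 0 -15/17 -8/17 0; 0 0 0 1]
T2·T1 = [-7/25 192/425 -72/85 0; 24/25 56/425 -21/85 0; 0 -15/17 -8/17 0; 0 0 0 1]
T3·…·T1 = [-7/25 192/425 -72/85 0; 24/25 56/425 -21/85 0; 0 15/17 8/17 0; 0 0 0 1]
T4·…·T1 = [-7/25 192/425 -72/85 -5; 24/25 56/425 -21/85 -3; 0 15/17 8/17 4; 0 0 0 1]
det M = -1; M⁻¹ = [-7/25 24/25 0 37/25; 192/425 56/425 15/17 -372/425; -72/85 -21/85 8/17 -583/85; 0 0 0 1]
M⁻¹ · (-2041/425, -25631/5100, 65/17)ᵀ = (-2, -1/3, 1/4)ᵀ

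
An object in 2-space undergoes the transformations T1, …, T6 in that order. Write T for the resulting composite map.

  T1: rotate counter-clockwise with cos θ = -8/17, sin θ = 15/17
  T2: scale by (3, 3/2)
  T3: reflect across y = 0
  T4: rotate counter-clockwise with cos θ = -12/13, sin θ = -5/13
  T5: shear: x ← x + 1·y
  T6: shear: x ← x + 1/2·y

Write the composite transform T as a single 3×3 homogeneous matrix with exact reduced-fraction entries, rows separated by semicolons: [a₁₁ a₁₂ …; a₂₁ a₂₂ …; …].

T = [117/34 111/34 0; 30/17 81/221 0; 0 0 1]

T1 = [-8/17 -15/17 0; 15/17 -8/17 0; 0 0 1]
T2·T1 = [-24/17 -45/17 0; 45/34 -12/17 0; 0 0 1]
T3·…·T1 = [-24/17 -45/17 0; -45/34 12/17 0; 0 0 1]
T4·…·T1 = [27/34 600/221 0; 30/17 81/221 0; 0 0 1]
T5·…·T1 = [87/34 681/221 0; 30/17 81/221 0; 0 0 1]
T6·…·T1 = [117/34 111/34 0; 30/17 81/221 0; 0 0 1]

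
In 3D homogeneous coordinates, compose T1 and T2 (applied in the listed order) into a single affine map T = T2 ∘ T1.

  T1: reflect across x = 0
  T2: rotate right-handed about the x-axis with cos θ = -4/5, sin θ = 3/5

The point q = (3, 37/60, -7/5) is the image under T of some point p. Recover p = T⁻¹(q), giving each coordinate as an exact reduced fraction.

T1 = [-1 0 0 0; 0 1 0 0; 0 0 1 0; 0 0 0 1]
T2·T1 = [-1 0 0 0; 0 -4/5 -3/5 0; 0 3/5 -4/5 0; 0 0 0 1]
det M = -1; M⁻¹ = [-1 0 0 0; 0 -4/5 3/5 0; 0 -3/5 -4/5 0; 0 0 0 1]
M⁻¹ · (3, 37/60, -7/5)ᵀ = (-3, -4/3, 3/4)ᵀ

p = (-3, -4/3, 3/4)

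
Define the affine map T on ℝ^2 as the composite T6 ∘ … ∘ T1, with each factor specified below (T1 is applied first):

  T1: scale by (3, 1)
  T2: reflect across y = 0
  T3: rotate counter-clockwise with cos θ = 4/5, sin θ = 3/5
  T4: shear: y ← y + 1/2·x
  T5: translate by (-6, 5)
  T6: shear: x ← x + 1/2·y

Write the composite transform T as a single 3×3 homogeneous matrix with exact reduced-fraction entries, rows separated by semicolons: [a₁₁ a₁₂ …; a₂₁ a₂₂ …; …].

T1 = [3 0 0; 0 1 0; 0 0 1]
T2·T1 = [3 0 0; 0 -1 0; 0 0 1]
T3·…·T1 = [12/5 3/5 0; 9/5 -4/5 0; 0 0 1]
T4·…·T1 = [12/5 3/5 0; 3 -1/2 0; 0 0 1]
T5·…·T1 = [12/5 3/5 -6; 3 -1/2 5; 0 0 1]
T6·…·T1 = [39/10 7/20 -7/2; 3 -1/2 5; 0 0 1]

T = [39/10 7/20 -7/2; 3 -1/2 5; 0 0 1]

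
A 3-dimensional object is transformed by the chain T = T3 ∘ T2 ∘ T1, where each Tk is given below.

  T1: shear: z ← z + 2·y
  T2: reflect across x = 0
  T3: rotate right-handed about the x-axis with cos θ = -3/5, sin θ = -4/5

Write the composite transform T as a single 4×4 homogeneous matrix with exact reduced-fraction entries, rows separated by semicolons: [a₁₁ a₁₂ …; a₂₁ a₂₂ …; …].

T = [-1 0 0 0; 0 1 4/5 0; 0 -2 -3/5 0; 0 0 0 1]

T1 = [1 0 0 0; 0 1 0 0; 0 2 1 0; 0 0 0 1]
T2·T1 = [-1 0 0 0; 0 1 0 0; 0 2 1 0; 0 0 0 1]
T3·…·T1 = [-1 0 0 0; 0 1 4/5 0; 0 -2 -3/5 0; 0 0 0 1]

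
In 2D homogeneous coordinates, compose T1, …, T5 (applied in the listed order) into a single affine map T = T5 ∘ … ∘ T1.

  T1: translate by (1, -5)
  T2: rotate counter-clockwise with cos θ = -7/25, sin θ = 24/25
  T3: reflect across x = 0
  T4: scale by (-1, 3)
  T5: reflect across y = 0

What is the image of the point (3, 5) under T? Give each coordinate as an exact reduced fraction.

T(p) = (-28/25, -288/25)

T1 translate by (1, -5): (3, 5) → (4, 0)
T2 rotate counter-clockwise with cos θ = -7/25, sin θ = 24/25: (4, 0) → (-28/25, 96/25)
T3 reflect across x = 0: (-28/25, 96/25) → (28/25, 96/25)
T4 scale by (-1, 3): (28/25, 96/25) → (-28/25, 288/25)
T5 reflect across y = 0: (-28/25, 288/25) → (-28/25, -288/25)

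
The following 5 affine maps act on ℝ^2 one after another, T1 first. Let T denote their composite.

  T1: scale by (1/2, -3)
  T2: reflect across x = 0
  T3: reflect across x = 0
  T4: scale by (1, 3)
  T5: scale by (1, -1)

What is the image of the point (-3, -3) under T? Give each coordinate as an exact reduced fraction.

T(p) = (-3/2, -27)

T1 scale by (1/2, -3): (-3, -3) → (-3/2, 9)
T2 reflect across x = 0: (-3/2, 9) → (3/2, 9)
T3 reflect across x = 0: (3/2, 9) → (-3/2, 9)
T4 scale by (1, 3): (-3/2, 9) → (-3/2, 27)
T5 scale by (1, -1): (-3/2, 27) → (-3/2, -27)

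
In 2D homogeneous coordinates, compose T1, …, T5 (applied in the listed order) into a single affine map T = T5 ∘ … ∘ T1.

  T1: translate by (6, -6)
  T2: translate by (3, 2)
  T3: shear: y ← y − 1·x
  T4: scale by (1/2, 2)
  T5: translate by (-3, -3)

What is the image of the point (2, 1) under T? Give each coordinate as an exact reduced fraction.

T(p) = (5/2, -31)

T1 translate by (6, -6): (2, 1) → (8, -5)
T2 translate by (3, 2): (8, -5) → (11, -3)
T3 shear: y ← y − 1·x: (11, -3) → (11, -14)
T4 scale by (1/2, 2): (11, -14) → (11/2, -28)
T5 translate by (-3, -3): (11/2, -28) → (5/2, -31)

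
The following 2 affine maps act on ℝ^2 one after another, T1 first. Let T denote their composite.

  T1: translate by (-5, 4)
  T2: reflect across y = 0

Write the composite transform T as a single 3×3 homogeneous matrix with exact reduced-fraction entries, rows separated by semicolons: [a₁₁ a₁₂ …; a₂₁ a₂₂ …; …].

T1 = [1 0 -5; 0 1 4; 0 0 1]
T2·T1 = [1 0 -5; 0 -1 -4; 0 0 1]

T = [1 0 -5; 0 -1 -4; 0 0 1]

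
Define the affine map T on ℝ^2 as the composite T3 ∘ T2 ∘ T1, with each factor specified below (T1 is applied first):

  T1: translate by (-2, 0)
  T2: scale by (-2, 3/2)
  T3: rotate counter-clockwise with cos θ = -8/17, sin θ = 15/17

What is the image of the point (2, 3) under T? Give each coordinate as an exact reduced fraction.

T(p) = (-135/34, -36/17)

T1 translate by (-2, 0): (2, 3) → (0, 3)
T2 scale by (-2, 3/2): (0, 3) → (0, 9/2)
T3 rotate counter-clockwise with cos θ = -8/17, sin θ = 15/17: (0, 9/2) → (-135/34, -36/17)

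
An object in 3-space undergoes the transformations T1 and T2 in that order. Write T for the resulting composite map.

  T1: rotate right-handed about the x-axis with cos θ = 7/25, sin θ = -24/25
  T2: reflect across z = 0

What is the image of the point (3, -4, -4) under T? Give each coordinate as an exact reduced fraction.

T1 rotate right-handed about the x-axis with cos θ = 7/25, sin θ = -24/25: (3, -4, -4) → (3, -124/25, 68/25)
T2 reflect across z = 0: (3, -124/25, 68/25) → (3, -124/25, -68/25)

T(p) = (3, -124/25, -68/25)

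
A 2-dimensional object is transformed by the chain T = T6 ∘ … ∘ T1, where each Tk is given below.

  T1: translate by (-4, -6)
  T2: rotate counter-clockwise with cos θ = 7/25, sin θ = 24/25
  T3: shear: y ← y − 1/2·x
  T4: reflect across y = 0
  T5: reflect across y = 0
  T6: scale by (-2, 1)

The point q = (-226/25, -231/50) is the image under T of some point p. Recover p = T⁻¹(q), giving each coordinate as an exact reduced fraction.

T1 = [1 0 -4; 0 1 -6; 0 0 1]
T2·T1 = [7/25 -24/25 116/25; 24/25 7/25 -138/25; 0 0 1]
T3·…·T1 = [7/25 -24/25 116/25; 41/50 19/25 -196/25; 0 0 1]
T4·…·T1 = [7/25 -24/25 116/25; -41/50 -19/25 196/25; 0 0 1]
T5·…·T1 = [7/25 -24/25 116/25; 41/50 19/25 -196/25; 0 0 1]
T6·…·T1 = [-14/25 48/25 -232/25; 41/50 19/25 -196/25; 0 0 1]
det M = -2; M⁻¹ = [-19/50 24/25 4; 41/100 7/25 6; 0 0 1]
M⁻¹ · (-226/25, -231/50)ᵀ = (3, 1)ᵀ

p = (3, 1)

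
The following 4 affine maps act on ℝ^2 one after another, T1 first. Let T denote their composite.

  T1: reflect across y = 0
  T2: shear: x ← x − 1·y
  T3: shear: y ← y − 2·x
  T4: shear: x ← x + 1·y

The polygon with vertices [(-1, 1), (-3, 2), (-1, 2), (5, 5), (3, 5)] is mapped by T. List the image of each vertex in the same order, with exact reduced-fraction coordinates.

T1 reflect across y = 0: (-1, 1) → (-1, -1); (-3, 2) → (-3, -2); (-1, 2) → (-1, -2); (5, 5) → (5, -5); (3, 5) → (3, -5)
T2 shear: x ← x − 1·y: (-1, -1) → (0, -1); (-3, -2) → (-1, -2); (-1, -2) → (1, -2); (5, -5) → (10, -5); (3, -5) → (8, -5)
T3 shear: y ← y − 2·x: (0, -1) → (0, -1); (-1, -2) → (-1, 0); (1, -2) → (1, -4); (10, -5) → (10, -25); (8, -5) → (8, -21)
T4 shear: x ← x + 1·y: (0, -1) → (-1, -1); (-1, 0) → (-1, 0); (1, -4) → (-3, -4); (10, -25) → (-15, -25); (8, -21) → (-13, -21)

image vertices: (-1, -1), (-1, 0), (-3, -4), (-15, -25), (-13, -21)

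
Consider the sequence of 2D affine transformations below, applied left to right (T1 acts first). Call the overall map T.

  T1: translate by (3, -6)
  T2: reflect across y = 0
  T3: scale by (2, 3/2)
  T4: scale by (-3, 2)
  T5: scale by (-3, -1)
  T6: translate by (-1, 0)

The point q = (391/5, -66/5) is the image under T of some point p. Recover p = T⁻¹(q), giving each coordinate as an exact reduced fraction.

p = (7/5, 8/5)

T1 = [1 0 3; 0 1 -6; 0 0 1]
T2·T1 = [1 0 3; 0 -1 6; 0 0 1]
T3·…·T1 = [2 0 6; 0 -3/2 9; 0 0 1]
T4·…·T1 = [-6 0 -18; 0 -3 18; 0 0 1]
T5·…·T1 = [18 0 54; 0 3 -18; 0 0 1]
T6·…·T1 = [18 0 53; 0 3 -18; 0 0 1]
det M = 54; M⁻¹ = [1/18 0 -53/18; 0 1/3 6; 0 0 1]
M⁻¹ · (391/5, -66/5)ᵀ = (7/5, 8/5)ᵀ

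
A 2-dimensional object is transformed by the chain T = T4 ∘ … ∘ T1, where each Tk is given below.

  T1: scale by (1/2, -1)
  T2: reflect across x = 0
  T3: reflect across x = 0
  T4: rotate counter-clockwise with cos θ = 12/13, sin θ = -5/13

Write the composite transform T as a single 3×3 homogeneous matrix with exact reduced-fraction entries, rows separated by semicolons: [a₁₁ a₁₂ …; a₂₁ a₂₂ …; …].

T = [6/13 -5/13 0; -5/26 -12/13 0; 0 0 1]

T1 = [1/2 0 0; 0 -1 0; 0 0 1]
T2·T1 = [-1/2 0 0; 0 -1 0; 0 0 1]
T3·…·T1 = [1/2 0 0; 0 -1 0; 0 0 1]
T4·…·T1 = [6/13 -5/13 0; -5/26 -12/13 0; 0 0 1]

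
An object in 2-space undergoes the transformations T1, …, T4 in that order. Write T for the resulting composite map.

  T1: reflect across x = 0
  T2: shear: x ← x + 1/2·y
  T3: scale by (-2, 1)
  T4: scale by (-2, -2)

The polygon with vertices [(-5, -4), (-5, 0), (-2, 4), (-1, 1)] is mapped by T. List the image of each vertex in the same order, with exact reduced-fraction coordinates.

T1 reflect across x = 0: (-5, -4) → (5, -4); (-5, 0) → (5, 0); (-2, 4) → (2, 4); (-1, 1) → (1, 1)
T2 shear: x ← x + 1/2·y: (5, -4) → (3, -4); (5, 0) → (5, 0); (2, 4) → (4, 4); (1, 1) → (3/2, 1)
T3 scale by (-2, 1): (3, -4) → (-6, -4); (5, 0) → (-10, 0); (4, 4) → (-8, 4); (3/2, 1) → (-3, 1)
T4 scale by (-2, -2): (-6, -4) → (12, 8); (-10, 0) → (20, 0); (-8, 4) → (16, -8); (-3, 1) → (6, -2)

image vertices: (12, 8), (20, 0), (16, -8), (6, -2)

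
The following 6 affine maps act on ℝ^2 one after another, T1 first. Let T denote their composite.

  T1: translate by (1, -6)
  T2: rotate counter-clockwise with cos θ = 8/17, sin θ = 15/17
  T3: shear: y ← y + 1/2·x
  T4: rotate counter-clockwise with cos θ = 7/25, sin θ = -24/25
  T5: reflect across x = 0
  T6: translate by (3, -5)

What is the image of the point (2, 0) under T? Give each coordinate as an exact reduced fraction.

T(p) = (-819/425, -4483/425)

T1 translate by (1, -6): (2, 0) → (3, -6)
T2 rotate counter-clockwise with cos θ = 8/17, sin θ = 15/17: (3, -6) → (114/17, -3/17)
T3 shear: y ← y + 1/2·x: (114/17, -3/17) → (114/17, 54/17)
T4 rotate counter-clockwise with cos θ = 7/25, sin θ = -24/25: (114/17, 54/17) → (2094/425, -2358/425)
T5 reflect across x = 0: (2094/425, -2358/425) → (-2094/425, -2358/425)
T6 translate by (3, -5): (-2094/425, -2358/425) → (-819/425, -4483/425)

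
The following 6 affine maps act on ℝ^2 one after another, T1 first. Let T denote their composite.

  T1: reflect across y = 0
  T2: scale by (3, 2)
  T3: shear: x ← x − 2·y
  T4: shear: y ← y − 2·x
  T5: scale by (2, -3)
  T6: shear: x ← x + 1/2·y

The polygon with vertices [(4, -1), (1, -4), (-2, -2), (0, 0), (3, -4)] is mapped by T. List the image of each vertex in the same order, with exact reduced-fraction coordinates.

image vertices: (37, 42), (-77, -102), (-76, -96), (0, 0), (-47, -66)

T1 reflect across y = 0: (4, -1) → (4, 1); (1, -4) → (1, 4); (-2, -2) → (-2, 2); (0, 0) → (0, 0); (3, -4) → (3, 4)
T2 scale by (3, 2): (4, 1) → (12, 2); (1, 4) → (3, 8); (-2, 2) → (-6, 4); (0, 0) → (0, 0); (3, 4) → (9, 8)
T3 shear: x ← x − 2·y: (12, 2) → (8, 2); (3, 8) → (-13, 8); (-6, 4) → (-14, 4); (0, 0) → (0, 0); (9, 8) → (-7, 8)
T4 shear: y ← y − 2·x: (8, 2) → (8, -14); (-13, 8) → (-13, 34); (-14, 4) → (-14, 32); (0, 0) → (0, 0); (-7, 8) → (-7, 22)
T5 scale by (2, -3): (8, -14) → (16, 42); (-13, 34) → (-26, -102); (-14, 32) → (-28, -96); (0, 0) → (0, 0); (-7, 22) → (-14, -66)
T6 shear: x ← x + 1/2·y: (16, 42) → (37, 42); (-26, -102) → (-77, -102); (-28, -96) → (-76, -96); (0, 0) → (0, 0); (-14, -66) → (-47, -66)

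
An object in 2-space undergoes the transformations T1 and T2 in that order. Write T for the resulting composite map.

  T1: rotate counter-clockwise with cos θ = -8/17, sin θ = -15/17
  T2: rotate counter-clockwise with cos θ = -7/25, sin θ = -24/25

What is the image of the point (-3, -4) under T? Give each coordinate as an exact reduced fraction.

T(p) = (84/17, 13/17)

T1 rotate counter-clockwise with cos θ = -8/17, sin θ = -15/17: (-3, -4) → (-36/17, 77/17)
T2 rotate counter-clockwise with cos θ = -7/25, sin θ = -24/25: (-36/17, 77/17) → (84/17, 13/17)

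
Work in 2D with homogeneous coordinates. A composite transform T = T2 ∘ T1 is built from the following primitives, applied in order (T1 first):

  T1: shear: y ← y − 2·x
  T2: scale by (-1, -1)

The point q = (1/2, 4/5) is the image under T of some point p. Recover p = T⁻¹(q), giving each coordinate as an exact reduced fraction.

T1 = [1 0 0; -2 1 0; 0 0 1]
T2·T1 = [-1 0 0; 2 -1 0; 0 0 1]
det M = 1; M⁻¹ = [-1 0 0; -2 -1 0; 0 0 1]
M⁻¹ · (1/2, 4/5)ᵀ = (-1/2, -9/5)ᵀ

p = (-1/2, -9/5)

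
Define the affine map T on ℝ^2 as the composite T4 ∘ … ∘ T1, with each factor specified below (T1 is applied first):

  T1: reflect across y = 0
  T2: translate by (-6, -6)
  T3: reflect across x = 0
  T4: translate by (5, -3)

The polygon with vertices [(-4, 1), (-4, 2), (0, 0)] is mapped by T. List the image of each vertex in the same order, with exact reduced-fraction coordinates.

image vertices: (15, -10), (15, -11), (11, -9)

T1 reflect across y = 0: (-4, 1) → (-4, -1); (-4, 2) → (-4, -2); (0, 0) → (0, 0)
T2 translate by (-6, -6): (-4, -1) → (-10, -7); (-4, -2) → (-10, -8); (0, 0) → (-6, -6)
T3 reflect across x = 0: (-10, -7) → (10, -7); (-10, -8) → (10, -8); (-6, -6) → (6, -6)
T4 translate by (5, -3): (10, -7) → (15, -10); (10, -8) → (15, -11); (6, -6) → (11, -9)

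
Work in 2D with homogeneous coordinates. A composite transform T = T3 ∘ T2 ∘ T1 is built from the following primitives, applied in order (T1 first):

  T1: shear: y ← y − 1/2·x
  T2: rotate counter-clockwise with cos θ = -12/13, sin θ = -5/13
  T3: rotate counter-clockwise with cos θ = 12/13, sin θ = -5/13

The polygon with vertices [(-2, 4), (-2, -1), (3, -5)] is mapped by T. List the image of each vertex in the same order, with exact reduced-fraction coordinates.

image vertices: (2, -5), (2, 0), (-3, 13/2)

T1 shear: y ← y − 1/2·x: (-2, 4) → (-2, 5); (-2, -1) → (-2, 0); (3, -5) → (3, -13/2)
T2 rotate counter-clockwise with cos θ = -12/13, sin θ = -5/13: (-2, 5) → (49/13, -50/13); (-2, 0) → (24/13, 10/13); (3, -13/2) → (-137/26, 63/13)
T3 rotate counter-clockwise with cos θ = 12/13, sin θ = -5/13: (49/13, -50/13) → (2, -5); (24/13, 10/13) → (2, 0); (-137/26, 63/13) → (-3, 13/2)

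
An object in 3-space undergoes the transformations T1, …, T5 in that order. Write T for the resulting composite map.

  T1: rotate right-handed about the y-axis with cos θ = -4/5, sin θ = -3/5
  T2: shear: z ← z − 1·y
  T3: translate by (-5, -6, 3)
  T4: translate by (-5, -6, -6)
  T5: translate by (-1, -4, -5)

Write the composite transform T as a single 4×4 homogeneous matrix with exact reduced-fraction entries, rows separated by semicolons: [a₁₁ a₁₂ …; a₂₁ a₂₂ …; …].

T = [-4/5 0 -3/5 -11; 0 1 0 -16; 3/5 -1 -4/5 -8; 0 0 0 1]

T1 = [-4/5 0 -3/5 0; 0 1 0 0; 3/5 0 -4/5 0; 0 0 0 1]
T2·T1 = [-4/5 0 -3/5 0; 0 1 0 0; 3/5 -1 -4/5 0; 0 0 0 1]
T3·…·T1 = [-4/5 0 -3/5 -5; 0 1 0 -6; 3/5 -1 -4/5 3; 0 0 0 1]
T4·…·T1 = [-4/5 0 -3/5 -10; 0 1 0 -12; 3/5 -1 -4/5 -3; 0 0 0 1]
T5·…·T1 = [-4/5 0 -3/5 -11; 0 1 0 -16; 3/5 -1 -4/5 -8; 0 0 0 1]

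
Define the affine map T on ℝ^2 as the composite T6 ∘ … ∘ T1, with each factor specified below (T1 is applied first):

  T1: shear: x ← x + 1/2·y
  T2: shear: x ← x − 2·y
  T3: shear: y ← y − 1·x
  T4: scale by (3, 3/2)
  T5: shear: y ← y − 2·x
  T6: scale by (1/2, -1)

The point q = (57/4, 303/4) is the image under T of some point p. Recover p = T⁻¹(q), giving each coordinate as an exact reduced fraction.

T1 = [1 1/2 0; 0 1 0; 0 0 1]
T2·T1 = [1 -3/2 0; 0 1 0; 0 0 1]
T3·…·T1 = [1 -3/2 0; -1 5/2 0; 0 0 1]
T4·…·T1 = [3 -9/2 0; -3/2 15/4 0; 0 0 1]
T5·…·T1 = [3 -9/2 0; -15/2 51/4 0; 0 0 1]
T6·…·T1 = [3/2 -9/4 0; 15/2 -51/4 0; 0 0 1]
det M = -9/4; M⁻¹ = [17/3 -1 0; 10/3 -2/3 0; 0 0 1]
M⁻¹ · (57/4, 303/4)ᵀ = (5, -3)ᵀ

p = (5, -3)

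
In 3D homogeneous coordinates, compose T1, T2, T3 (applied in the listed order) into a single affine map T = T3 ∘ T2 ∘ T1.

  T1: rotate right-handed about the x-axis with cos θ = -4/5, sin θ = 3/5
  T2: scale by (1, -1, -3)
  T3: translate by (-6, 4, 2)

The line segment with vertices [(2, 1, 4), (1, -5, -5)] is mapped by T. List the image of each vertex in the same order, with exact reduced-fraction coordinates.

image vertices: (-4, 36/5, 49/5), (-5, -3, -1)

T1 rotate right-handed about the x-axis with cos θ = -4/5, sin θ = 3/5: (2, 1, 4) → (2, -16/5, -13/5); (1, -5, -5) → (1, 7, 1)
T2 scale by (1, -1, -3): (2, -16/5, -13/5) → (2, 16/5, 39/5); (1, 7, 1) → (1, -7, -3)
T3 translate by (-6, 4, 2): (2, 16/5, 39/5) → (-4, 36/5, 49/5); (1, -7, -3) → (-5, -3, -1)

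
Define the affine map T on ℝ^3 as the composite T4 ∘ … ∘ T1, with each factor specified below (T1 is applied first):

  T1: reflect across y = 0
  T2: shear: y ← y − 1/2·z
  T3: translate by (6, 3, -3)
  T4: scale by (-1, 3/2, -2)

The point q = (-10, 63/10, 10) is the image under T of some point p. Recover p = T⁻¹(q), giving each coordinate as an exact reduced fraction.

p = (4, -1/5, -2)

T1 = [1 0 0 0; 0 -1 0 0; 0 0 1 0; 0 0 0 1]
T2·T1 = [1 0 0 0; 0 -1 -1/2 0; 0 0 1 0; 0 0 0 1]
T3·…·T1 = [1 0 0 6; 0 -1 -1/2 3; 0 0 1 -3; 0 0 0 1]
T4·…·T1 = [-1 0 0 -6; 0 -3/2 -3/4 9/2; 0 0 -2 6; 0 0 0 1]
det M = -3; M⁻¹ = [-1 0 0 -6; 0 -2/3 1/4 3/2; 0 0 -1/2 3; 0 0 0 1]
M⁻¹ · (-10, 63/10, 10)ᵀ = (4, -1/5, -2)ᵀ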